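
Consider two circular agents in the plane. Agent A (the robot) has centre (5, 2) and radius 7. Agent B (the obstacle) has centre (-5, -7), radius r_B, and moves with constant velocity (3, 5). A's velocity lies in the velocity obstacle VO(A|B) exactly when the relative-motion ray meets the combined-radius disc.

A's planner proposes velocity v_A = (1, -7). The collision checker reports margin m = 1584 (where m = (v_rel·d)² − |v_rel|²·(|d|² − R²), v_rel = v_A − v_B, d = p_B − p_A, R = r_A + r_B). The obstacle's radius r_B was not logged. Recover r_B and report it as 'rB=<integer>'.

m = 1584
d = (-10, -9);  v_rel = (-2, -12),  |v_rel|² = 148
v_rel×d = (-2)·(-9) − (-12)·(-10) = -102
since m = R²·148 − (-102)²:  R² = (10404 + 1584) / 148 = 81
R = √81 = 9  ⇒  r_B = 9 − 7 = 2

rB=2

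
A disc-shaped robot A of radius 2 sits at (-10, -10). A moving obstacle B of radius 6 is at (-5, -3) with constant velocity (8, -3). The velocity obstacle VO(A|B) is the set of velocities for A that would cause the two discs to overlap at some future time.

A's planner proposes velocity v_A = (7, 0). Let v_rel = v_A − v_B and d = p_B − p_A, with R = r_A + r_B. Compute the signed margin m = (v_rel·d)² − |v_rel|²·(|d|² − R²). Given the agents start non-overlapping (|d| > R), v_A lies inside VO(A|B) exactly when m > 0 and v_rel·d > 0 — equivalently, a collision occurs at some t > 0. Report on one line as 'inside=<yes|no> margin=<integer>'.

d = (5, 7),  |d|² = 74;  R = 2+6 = 8,  c = 74−8² = 10
v_rel = (-1, 3),  |v_rel|² = 10;  v_rel·d = (-1)·(5) + (3)·(7) = 16
10·t² − 32·t + 10 = 0  ⇒  m = 16² − 10·10 = 156
m = 156 > 0,  v_rel·d = 16 > 0  ⇒  inside

inside=yes margin=156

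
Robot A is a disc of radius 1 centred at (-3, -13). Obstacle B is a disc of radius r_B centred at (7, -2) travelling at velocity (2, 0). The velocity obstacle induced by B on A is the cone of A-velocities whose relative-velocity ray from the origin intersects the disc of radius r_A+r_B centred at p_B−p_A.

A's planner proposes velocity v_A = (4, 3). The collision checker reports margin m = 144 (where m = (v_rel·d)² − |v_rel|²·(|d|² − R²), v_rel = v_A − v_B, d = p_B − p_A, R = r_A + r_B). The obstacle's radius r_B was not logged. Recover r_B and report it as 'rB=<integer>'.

m = 144
d = (10, 11);  v_rel = (2, 3),  |v_rel|² = 13
v_rel×d = (2)·(11) − (3)·(10) = -8
since m = R²·13 − (-8)²:  R² = (64 + 144) / 13 = 16
R = √16 = 4  ⇒  r_B = 4 − 1 = 3

rB=3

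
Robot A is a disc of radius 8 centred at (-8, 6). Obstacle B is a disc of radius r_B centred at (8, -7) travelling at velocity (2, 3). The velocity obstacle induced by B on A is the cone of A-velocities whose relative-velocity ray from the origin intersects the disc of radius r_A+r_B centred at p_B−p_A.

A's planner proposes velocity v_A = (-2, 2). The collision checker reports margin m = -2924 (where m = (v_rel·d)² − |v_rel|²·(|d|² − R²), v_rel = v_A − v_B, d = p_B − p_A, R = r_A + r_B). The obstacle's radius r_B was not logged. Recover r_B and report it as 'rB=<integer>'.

m = -2924
d = (16, -13);  v_rel = (-4, -1),  |v_rel|² = 17
v_rel×d = (-4)·(-13) − (-1)·(16) = 68
since m = R²·17 − 68²:  R² = (4624 + -2924) / 17 = 100
R = √100 = 10  ⇒  r_B = 10 − 8 = 2

rB=2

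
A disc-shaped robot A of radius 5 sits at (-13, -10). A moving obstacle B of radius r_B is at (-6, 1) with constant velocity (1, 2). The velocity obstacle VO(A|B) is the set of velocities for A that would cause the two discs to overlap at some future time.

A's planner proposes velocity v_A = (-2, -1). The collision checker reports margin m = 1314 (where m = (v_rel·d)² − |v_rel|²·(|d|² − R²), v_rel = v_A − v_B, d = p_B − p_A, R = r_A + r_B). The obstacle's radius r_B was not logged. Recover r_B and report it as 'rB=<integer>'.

m = 1314
d = (7, 11);  v_rel = (-3, -3),  |v_rel|² = 18
v_rel×d = (-3)·(11) − (-3)·(7) = -12
since m = R²·18 − (-12)²:  R² = (144 + 1314) / 18 = 81
R = √81 = 9  ⇒  r_B = 9 − 5 = 4

rB=4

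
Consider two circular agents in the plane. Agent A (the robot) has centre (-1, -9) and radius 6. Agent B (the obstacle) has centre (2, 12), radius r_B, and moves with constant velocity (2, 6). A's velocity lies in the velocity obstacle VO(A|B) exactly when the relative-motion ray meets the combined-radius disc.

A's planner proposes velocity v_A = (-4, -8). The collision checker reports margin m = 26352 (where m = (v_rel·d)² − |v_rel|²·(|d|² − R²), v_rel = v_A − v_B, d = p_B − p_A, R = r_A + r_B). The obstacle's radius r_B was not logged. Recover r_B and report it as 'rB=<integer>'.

m = 26352
d = (3, 21);  v_rel = (-6, -14),  |v_rel|² = 232
v_rel×d = (-6)·(21) − (-14)·(3) = -84
since m = R²·232 − (-84)²:  R² = (7056 + 26352) / 232 = 144
R = √144 = 12  ⇒  r_B = 12 − 6 = 6

rB=6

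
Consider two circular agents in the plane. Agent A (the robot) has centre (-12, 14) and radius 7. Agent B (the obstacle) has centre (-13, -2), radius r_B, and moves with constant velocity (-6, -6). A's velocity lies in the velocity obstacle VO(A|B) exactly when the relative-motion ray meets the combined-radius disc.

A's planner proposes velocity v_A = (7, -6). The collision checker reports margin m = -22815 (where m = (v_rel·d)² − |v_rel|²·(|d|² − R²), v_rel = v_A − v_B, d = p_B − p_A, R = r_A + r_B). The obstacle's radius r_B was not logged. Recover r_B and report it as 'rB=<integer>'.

m = -22815
d = (-1, -16);  v_rel = (13, 0),  |v_rel|² = 169
v_rel×d = (13)·(-16) − (0)·(-1) = -208
since m = R²·169 − (-208)²:  R² = (43264 + -22815) / 169 = 121
R = √121 = 11  ⇒  r_B = 11 − 7 = 4

rB=4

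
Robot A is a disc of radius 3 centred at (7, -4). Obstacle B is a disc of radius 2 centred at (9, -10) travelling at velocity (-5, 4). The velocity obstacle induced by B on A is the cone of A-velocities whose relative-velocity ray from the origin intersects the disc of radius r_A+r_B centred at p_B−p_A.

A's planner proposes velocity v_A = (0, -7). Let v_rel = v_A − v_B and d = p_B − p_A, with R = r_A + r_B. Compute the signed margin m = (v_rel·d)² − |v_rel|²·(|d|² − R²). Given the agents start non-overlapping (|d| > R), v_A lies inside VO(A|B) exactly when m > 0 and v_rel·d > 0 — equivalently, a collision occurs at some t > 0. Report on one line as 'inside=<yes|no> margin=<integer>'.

d = (2, -6),  |d|² = 40;  R = 3+2 = 5,  c = 40−5² = 15
v_rel = (5, -11),  |v_rel|² = 146;  v_rel·d = (5)·(2) + (-11)·(-6) = 76
146·t² − 152·t + 15 = 0  ⇒  m = 76² − 146·15 = 3586
m = 3586 > 0,  v_rel·d = 76 > 0  ⇒  inside

inside=yes margin=3586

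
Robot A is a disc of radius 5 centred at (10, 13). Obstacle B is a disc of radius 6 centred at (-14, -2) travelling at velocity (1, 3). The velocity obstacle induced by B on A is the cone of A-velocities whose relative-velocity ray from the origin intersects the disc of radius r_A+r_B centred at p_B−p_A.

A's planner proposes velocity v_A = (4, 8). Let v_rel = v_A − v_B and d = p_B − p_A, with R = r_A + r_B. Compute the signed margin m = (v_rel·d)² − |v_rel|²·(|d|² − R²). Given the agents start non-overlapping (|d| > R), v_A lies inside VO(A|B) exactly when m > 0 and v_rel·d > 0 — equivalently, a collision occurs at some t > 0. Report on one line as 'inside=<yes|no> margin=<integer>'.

d = (-24, -15),  |d|² = 801;  R = 5+6 = 11,  c = 801−11² = 680
v_rel = (3, 5),  |v_rel|² = 34;  v_rel·d = (3)·(-24) + (5)·(-15) = -147
34·t² + 294·t + 680 = 0  ⇒  m = (-147)² − 34·680 = -1511
m = -1511 < 0,  v_rel·d = -147 < 0  ⇒  outside

inside=no margin=-1511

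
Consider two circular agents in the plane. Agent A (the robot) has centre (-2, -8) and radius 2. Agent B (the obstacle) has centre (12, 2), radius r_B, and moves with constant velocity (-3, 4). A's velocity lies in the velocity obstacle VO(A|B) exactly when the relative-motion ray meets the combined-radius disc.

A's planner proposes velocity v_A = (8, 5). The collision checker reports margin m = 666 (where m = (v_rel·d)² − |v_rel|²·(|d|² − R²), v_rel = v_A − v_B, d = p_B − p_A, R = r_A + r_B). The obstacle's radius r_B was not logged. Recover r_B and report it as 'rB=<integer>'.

m = 666
d = (14, 10);  v_rel = (11, 1),  |v_rel|² = 122
v_rel×d = (11)·(10) − (1)·(14) = 96
since m = R²·122 − 96²:  R² = (9216 + 666) / 122 = 81
R = √81 = 9  ⇒  r_B = 9 − 2 = 7

rB=7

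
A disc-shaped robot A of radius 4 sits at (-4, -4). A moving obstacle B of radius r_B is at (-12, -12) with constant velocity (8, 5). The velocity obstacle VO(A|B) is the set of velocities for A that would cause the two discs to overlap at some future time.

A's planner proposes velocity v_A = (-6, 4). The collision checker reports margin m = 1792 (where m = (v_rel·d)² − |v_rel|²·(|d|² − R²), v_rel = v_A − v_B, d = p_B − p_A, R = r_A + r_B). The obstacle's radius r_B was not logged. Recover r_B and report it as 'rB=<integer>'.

m = 1792
d = (-8, -8);  v_rel = (-14, -1),  |v_rel|² = 197
v_rel×d = (-14)·(-8) − (-1)·(-8) = 104
since m = R²·197 − 104²:  R² = (10816 + 1792) / 197 = 64
R = √64 = 8  ⇒  r_B = 8 − 4 = 4

rB=4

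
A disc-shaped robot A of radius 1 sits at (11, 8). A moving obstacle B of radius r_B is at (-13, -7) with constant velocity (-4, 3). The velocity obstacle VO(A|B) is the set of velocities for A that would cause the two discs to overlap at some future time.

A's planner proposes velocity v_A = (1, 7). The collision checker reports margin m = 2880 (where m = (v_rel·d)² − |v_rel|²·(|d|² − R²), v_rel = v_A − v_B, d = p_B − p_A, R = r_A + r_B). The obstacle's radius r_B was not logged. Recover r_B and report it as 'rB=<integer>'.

m = 2880
d = (-24, -15);  v_rel = (5, 4),  |v_rel|² = 41
v_rel×d = (5)·(-15) − (4)·(-24) = 21
since m = R²·41 − 21²:  R² = (441 + 2880) / 41 = 81
R = √81 = 9  ⇒  r_B = 9 − 1 = 8

rB=8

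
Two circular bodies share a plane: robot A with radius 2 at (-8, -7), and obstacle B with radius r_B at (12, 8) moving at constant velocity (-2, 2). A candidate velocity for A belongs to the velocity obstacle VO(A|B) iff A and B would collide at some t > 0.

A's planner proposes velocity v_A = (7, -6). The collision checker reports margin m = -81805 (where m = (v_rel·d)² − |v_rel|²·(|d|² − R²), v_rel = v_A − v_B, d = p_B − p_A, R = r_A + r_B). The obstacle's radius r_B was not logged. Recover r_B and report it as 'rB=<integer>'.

m = -81805
d = (20, 15);  v_rel = (9, -8),  |v_rel|² = 145
v_rel×d = (9)·(15) − (-8)·(20) = 295
since m = R²·145 − 295²:  R² = (87025 + -81805) / 145 = 36
R = √36 = 6  ⇒  r_B = 6 − 2 = 4

rB=4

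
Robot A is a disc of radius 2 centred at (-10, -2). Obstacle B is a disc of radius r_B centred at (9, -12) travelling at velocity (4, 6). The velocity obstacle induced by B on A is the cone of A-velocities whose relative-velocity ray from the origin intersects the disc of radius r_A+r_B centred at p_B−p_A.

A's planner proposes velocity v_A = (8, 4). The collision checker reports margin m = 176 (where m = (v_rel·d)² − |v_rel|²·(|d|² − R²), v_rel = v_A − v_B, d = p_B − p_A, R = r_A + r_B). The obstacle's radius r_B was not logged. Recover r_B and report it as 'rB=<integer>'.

m = 176
d = (19, -10);  v_rel = (4, -2),  |v_rel|² = 20
v_rel×d = (4)·(-10) − (-2)·(19) = -2
since m = R²·20 − (-2)²:  R² = (4 + 176) / 20 = 9
R = √9 = 3  ⇒  r_B = 3 − 2 = 1

rB=1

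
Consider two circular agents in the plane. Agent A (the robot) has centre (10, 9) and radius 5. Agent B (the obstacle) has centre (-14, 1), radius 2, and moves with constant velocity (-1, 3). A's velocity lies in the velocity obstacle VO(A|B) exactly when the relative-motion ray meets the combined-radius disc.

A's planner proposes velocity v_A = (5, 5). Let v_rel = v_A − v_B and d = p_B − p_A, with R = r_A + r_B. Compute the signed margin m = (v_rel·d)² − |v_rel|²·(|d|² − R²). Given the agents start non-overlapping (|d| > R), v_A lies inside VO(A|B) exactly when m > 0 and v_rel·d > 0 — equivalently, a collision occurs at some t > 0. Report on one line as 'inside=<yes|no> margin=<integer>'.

d = (-24, -8),  |d|² = 640;  R = 5+2 = 7,  c = 640−7² = 591
v_rel = (6, 2),  |v_rel|² = 40;  v_rel·d = (6)·(-24) + (2)·(-8) = -160
40·t² + 320·t + 591 = 0  ⇒  m = (-160)² − 40·591 = 1960
m = 1960 > 0,  v_rel·d = -160 < 0  ⇒  outside

inside=no margin=1960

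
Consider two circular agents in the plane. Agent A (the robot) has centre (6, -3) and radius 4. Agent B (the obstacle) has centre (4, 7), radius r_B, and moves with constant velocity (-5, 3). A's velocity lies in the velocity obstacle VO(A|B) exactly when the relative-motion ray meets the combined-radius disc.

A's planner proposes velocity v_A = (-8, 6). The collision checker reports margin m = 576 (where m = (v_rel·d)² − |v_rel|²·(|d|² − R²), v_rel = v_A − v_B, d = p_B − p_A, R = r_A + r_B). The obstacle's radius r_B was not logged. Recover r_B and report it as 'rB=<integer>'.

m = 576
d = (-2, 10);  v_rel = (-3, 3),  |v_rel|² = 18
v_rel×d = (-3)·(10) − (3)·(-2) = -24
since m = R²·18 − (-24)²:  R² = (576 + 576) / 18 = 64
R = √64 = 8  ⇒  r_B = 8 − 4 = 4

rB=4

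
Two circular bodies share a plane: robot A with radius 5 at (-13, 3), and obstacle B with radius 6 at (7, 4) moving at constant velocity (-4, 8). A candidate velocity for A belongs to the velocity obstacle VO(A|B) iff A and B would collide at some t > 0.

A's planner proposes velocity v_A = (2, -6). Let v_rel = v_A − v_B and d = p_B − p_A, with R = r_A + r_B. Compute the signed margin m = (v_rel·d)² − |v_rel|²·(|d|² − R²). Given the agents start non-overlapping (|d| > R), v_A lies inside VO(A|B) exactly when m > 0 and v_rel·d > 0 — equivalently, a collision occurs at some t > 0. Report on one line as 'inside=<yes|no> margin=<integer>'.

d = (20, 1),  |d|² = 401;  R = 5+6 = 11,  c = 401−11² = 280
v_rel = (6, -14),  |v_rel|² = 232;  v_rel·d = (6)·(20) + (-14)·(1) = 106
232·t² − 212·t + 280 = 0  ⇒  m = 106² − 232·280 = -53724
m = -53724 < 0,  v_rel·d = 106 > 0  ⇒  outside

inside=no margin=-53724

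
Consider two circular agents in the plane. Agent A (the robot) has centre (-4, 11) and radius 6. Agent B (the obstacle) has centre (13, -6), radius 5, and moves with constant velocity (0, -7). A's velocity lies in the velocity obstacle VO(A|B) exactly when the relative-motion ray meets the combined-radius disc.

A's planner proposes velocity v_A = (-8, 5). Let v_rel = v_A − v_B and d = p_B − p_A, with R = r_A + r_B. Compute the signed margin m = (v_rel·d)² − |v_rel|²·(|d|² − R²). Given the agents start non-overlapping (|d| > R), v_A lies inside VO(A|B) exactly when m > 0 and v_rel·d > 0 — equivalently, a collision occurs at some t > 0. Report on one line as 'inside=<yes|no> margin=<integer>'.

d = (17, -17),  |d|² = 578;  R = 6+5 = 11,  c = 578−11² = 457
v_rel = (-8, 12),  |v_rel|² = 208;  v_rel·d = (-8)·(17) + (12)·(-17) = -340
208·t² + 680·t + 457 = 0  ⇒  m = (-340)² − 208·457 = 20544
m = 20544 > 0,  v_rel·d = -340 < 0  ⇒  outside

inside=no margin=20544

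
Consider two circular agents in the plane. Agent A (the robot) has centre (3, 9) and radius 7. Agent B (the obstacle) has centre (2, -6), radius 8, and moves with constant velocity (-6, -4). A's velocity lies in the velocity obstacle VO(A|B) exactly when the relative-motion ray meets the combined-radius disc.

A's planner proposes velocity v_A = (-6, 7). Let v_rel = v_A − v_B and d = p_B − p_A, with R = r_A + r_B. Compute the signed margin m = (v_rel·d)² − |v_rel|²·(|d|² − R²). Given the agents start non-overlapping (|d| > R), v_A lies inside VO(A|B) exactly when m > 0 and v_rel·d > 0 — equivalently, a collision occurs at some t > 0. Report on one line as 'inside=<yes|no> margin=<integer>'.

d = (-1, -15),  |d|² = 226;  R = 7+8 = 15,  c = 226−15² = 1
v_rel = (0, 11),  |v_rel|² = 121;  v_rel·d = (0)·(-1) + (11)·(-15) = -165
121·t² + 330·t + 1 = 0  ⇒  m = (-165)² − 121·1 = 27104
m = 27104 > 0,  v_rel·d = -165 < 0  ⇒  outside

inside=no margin=27104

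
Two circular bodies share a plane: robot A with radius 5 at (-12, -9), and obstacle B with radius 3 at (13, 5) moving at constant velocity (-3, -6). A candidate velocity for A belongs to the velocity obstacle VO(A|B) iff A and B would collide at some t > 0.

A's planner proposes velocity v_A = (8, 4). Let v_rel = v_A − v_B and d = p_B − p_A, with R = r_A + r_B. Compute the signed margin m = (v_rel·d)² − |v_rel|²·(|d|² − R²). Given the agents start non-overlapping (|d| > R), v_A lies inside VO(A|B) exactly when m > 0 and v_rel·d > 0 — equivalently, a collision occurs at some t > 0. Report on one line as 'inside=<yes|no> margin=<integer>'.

d = (25, 14),  |d|² = 821;  R = 5+3 = 8,  c = 821−8² = 757
v_rel = (11, 10),  |v_rel|² = 221;  v_rel·d = (11)·(25) + (10)·(14) = 415
221·t² − 830·t + 757 = 0  ⇒  m = 415² − 221·757 = 4928
m = 4928 > 0,  v_rel·d = 415 > 0  ⇒  inside

inside=yes margin=4928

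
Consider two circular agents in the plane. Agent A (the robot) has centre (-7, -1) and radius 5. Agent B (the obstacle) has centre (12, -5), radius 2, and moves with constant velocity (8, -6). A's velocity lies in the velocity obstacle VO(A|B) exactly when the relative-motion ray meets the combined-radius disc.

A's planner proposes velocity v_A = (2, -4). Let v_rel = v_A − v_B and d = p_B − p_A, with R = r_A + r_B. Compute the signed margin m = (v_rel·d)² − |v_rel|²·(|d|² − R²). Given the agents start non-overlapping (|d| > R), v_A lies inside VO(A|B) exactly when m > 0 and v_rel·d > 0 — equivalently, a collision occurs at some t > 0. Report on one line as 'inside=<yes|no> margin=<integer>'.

d = (19, -4),  |d|² = 377;  R = 5+2 = 7,  c = 377−7² = 328
v_rel = (-6, 2),  |v_rel|² = 40;  v_rel·d = (-6)·(19) + (2)·(-4) = -122
40·t² + 244·t + 328 = 0  ⇒  m = (-122)² − 40·328 = 1764
m = 1764 > 0,  v_rel·d = -122 < 0  ⇒  outside

inside=no margin=1764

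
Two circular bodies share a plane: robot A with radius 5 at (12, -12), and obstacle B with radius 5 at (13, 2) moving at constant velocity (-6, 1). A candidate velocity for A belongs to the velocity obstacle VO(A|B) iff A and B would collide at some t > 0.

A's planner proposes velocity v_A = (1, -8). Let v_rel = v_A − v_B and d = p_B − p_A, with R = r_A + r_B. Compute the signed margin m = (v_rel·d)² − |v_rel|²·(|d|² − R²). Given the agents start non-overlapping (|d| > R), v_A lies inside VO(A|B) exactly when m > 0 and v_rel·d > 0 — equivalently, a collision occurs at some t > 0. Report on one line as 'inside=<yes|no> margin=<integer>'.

d = (1, 14),  |d|² = 197;  R = 5+5 = 10,  c = 197−10² = 97
v_rel = (7, -9),  |v_rel|² = 130;  v_rel·d = (7)·(1) + (-9)·(14) = -119
130·t² + 238·t + 97 = 0  ⇒  m = (-119)² − 130·97 = 1551
m = 1551 > 0,  v_rel·d = -119 < 0  ⇒  outside

inside=no margin=1551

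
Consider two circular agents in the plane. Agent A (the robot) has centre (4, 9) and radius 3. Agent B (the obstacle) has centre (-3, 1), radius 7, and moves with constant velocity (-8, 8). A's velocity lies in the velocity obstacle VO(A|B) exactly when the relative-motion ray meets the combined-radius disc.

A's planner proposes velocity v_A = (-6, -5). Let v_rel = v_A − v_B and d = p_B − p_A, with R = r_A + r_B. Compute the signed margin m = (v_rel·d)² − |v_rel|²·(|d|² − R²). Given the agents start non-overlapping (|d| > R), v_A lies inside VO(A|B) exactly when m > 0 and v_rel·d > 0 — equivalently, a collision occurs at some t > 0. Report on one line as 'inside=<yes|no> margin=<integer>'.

d = (-7, -8),  |d|² = 113;  R = 3+7 = 10,  c = 113−10² = 13
v_rel = (2, -13),  |v_rel|² = 173;  v_rel·d = (2)·(-7) + (-13)·(-8) = 90
173·t² − 180·t + 13 = 0  ⇒  m = 90² − 173·13 = 5851
m = 5851 > 0,  v_rel·d = 90 > 0  ⇒  inside

inside=yes margin=5851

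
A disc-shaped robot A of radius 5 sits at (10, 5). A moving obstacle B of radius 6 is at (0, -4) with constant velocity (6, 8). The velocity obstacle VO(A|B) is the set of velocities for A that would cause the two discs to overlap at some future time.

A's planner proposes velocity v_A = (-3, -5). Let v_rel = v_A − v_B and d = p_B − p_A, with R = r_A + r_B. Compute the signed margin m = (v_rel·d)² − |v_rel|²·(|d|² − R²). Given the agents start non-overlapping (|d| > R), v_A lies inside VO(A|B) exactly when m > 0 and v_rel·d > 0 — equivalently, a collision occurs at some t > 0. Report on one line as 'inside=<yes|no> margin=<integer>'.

d = (-10, -9),  |d|² = 181;  R = 5+6 = 11,  c = 181−11² = 60
v_rel = (-9, -13),  |v_rel|² = 250;  v_rel·d = (-9)·(-10) + (-13)·(-9) = 207
250·t² − 414·t + 60 = 0  ⇒  m = 207² − 250·60 = 27849
m = 27849 > 0,  v_rel·d = 207 > 0  ⇒  inside

inside=yes margin=27849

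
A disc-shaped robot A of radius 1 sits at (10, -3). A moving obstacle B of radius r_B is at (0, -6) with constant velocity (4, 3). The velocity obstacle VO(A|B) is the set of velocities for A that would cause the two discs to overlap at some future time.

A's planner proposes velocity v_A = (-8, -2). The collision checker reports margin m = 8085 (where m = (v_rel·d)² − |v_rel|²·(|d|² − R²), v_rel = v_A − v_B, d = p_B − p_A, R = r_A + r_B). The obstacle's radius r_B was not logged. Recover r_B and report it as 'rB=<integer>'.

m = 8085
d = (-10, -3);  v_rel = (-12, -5),  |v_rel|² = 169
v_rel×d = (-12)·(-3) − (-5)·(-10) = -14
since m = R²·169 − (-14)²:  R² = (196 + 8085) / 169 = 49
R = √49 = 7  ⇒  r_B = 7 − 1 = 6

rB=6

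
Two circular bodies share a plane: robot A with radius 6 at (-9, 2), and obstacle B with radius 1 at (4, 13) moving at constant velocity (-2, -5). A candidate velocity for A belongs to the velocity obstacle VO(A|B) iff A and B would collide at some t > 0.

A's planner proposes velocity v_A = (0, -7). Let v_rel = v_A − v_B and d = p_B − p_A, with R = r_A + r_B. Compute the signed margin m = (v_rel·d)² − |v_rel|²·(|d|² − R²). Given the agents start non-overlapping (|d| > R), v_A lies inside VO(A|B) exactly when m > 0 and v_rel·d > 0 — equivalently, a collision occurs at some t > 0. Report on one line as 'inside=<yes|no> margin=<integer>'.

d = (13, 11),  |d|² = 290;  R = 6+1 = 7,  c = 290−7² = 241
v_rel = (2, -2),  |v_rel|² = 8;  v_rel·d = (2)·(13) + (-2)·(11) = 4
8·t² − 8·t + 241 = 0  ⇒  m = 4² − 8·241 = -1912
m = -1912 < 0,  v_rel·d = 4 > 0  ⇒  outside

inside=no margin=-1912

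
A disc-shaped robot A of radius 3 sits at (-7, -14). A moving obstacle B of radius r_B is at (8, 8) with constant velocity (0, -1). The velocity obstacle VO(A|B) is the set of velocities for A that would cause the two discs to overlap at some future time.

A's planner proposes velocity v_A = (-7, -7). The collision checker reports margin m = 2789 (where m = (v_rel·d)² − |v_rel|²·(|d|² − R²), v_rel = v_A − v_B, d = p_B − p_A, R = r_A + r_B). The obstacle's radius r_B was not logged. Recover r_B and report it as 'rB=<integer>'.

m = 2789
d = (15, 22);  v_rel = (-7, -6),  |v_rel|² = 85
v_rel×d = (-7)·(22) − (-6)·(15) = -64
since m = R²·85 − (-64)²:  R² = (4096 + 2789) / 85 = 81
R = √81 = 9  ⇒  r_B = 9 − 3 = 6

rB=6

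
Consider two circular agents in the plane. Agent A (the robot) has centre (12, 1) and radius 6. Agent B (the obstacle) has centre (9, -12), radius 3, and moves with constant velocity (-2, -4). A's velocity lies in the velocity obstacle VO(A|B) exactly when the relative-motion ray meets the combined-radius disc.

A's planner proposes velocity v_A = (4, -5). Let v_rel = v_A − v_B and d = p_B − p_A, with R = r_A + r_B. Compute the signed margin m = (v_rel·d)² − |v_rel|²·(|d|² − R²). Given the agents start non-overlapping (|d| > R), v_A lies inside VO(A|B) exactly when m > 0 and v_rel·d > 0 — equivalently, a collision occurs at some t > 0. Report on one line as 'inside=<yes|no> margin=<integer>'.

d = (-3, -13),  |d|² = 178;  R = 6+3 = 9,  c = 178−9² = 97
v_rel = (6, -1),  |v_rel|² = 37;  v_rel·d = (6)·(-3) + (-1)·(-13) = -5
37·t² + 10·t + 97 = 0  ⇒  m = (-5)² − 37·97 = -3564
m = -3564 < 0,  v_rel·d = -5 < 0  ⇒  outside

inside=no margin=-3564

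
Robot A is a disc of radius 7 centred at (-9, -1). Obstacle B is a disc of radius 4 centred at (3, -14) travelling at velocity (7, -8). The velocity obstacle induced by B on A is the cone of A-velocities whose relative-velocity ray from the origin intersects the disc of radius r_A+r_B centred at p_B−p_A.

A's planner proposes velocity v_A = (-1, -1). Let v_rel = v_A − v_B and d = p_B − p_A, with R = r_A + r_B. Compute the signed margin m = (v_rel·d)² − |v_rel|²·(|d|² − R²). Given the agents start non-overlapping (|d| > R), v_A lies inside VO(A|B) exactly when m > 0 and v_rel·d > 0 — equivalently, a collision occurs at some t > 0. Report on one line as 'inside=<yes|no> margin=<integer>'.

d = (12, -13),  |d|² = 313;  R = 7+4 = 11,  c = 313−11² = 192
v_rel = (-8, 7),  |v_rel|² = 113;  v_rel·d = (-8)·(12) + (7)·(-13) = -187
113·t² + 374·t + 192 = 0  ⇒  m = (-187)² − 113·192 = 13273
m = 13273 > 0,  v_rel·d = -187 < 0  ⇒  outside

inside=no margin=13273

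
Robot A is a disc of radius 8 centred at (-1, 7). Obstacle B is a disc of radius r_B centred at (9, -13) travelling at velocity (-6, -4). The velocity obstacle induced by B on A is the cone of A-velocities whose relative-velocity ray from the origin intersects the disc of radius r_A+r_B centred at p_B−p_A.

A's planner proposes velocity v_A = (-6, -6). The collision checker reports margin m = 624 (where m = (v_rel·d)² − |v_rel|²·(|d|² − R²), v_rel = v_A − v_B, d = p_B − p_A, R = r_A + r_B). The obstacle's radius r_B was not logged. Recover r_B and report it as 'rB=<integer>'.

m = 624
d = (10, -20);  v_rel = (0, -2),  |v_rel|² = 4
v_rel×d = (0)·(-20) − (-2)·(10) = 20
since m = R²·4 − 20²:  R² = (400 + 624) / 4 = 256
R = √256 = 16  ⇒  r_B = 16 − 8 = 8

rB=8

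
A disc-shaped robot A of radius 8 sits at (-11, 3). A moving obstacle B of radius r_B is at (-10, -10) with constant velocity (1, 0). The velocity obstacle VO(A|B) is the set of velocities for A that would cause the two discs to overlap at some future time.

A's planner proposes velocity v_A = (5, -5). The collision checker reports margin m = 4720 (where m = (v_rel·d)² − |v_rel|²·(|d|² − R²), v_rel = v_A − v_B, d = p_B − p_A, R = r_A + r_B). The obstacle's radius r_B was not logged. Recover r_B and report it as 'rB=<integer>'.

m = 4720
d = (1, -13);  v_rel = (4, -5),  |v_rel|² = 41
v_rel×d = (4)·(-13) − (-5)·(1) = -47
since m = R²·41 − (-47)²:  R² = (2209 + 4720) / 41 = 169
R = √169 = 13  ⇒  r_B = 13 − 8 = 5

rB=5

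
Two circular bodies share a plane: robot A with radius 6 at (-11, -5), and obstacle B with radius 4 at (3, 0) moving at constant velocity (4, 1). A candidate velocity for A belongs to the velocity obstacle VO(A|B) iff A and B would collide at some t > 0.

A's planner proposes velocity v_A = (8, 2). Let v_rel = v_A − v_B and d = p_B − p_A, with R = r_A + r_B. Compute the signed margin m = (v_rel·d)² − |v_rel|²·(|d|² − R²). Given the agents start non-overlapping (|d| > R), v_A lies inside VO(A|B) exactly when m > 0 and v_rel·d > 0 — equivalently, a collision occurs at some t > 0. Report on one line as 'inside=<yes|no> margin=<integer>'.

d = (14, 5),  |d|² = 221;  R = 6+4 = 10,  c = 221−10² = 121
v_rel = (4, 1),  |v_rel|² = 17;  v_rel·d = (4)·(14) + (1)·(5) = 61
17·t² − 122·t + 121 = 0  ⇒  m = 61² − 17·121 = 1664
m = 1664 > 0,  v_rel·d = 61 > 0  ⇒  inside

inside=yes margin=1664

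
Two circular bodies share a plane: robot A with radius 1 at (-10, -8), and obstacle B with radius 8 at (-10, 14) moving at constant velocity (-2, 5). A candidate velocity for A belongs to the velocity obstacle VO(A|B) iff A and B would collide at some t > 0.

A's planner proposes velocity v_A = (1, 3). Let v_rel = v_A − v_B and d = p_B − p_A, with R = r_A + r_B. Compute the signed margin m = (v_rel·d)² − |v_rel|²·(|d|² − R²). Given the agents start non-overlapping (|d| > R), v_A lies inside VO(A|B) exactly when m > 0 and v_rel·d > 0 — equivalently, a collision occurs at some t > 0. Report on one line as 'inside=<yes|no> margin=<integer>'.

d = (0, 22),  |d|² = 484;  R = 1+8 = 9,  c = 484−9² = 403
v_rel = (3, -2),  |v_rel|² = 13;  v_rel·d = (3)·(0) + (-2)·(22) = -44
13·t² + 88·t + 403 = 0  ⇒  m = (-44)² − 13·403 = -3303
m = -3303 < 0,  v_rel·d = -44 < 0  ⇒  outside

inside=no margin=-3303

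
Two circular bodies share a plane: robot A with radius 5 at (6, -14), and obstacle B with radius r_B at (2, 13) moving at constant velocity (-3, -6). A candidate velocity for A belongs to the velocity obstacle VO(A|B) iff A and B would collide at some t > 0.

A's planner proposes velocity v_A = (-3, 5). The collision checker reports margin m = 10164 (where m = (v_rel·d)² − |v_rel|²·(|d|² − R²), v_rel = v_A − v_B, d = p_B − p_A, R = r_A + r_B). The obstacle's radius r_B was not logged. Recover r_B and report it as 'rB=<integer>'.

m = 10164
d = (-4, 27);  v_rel = (0, 11),  |v_rel|² = 121
v_rel×d = (0)·(27) − (11)·(-4) = 44
since m = R²·121 − 44²:  R² = (1936 + 10164) / 121 = 100
R = √100 = 10  ⇒  r_B = 10 − 5 = 5

rB=5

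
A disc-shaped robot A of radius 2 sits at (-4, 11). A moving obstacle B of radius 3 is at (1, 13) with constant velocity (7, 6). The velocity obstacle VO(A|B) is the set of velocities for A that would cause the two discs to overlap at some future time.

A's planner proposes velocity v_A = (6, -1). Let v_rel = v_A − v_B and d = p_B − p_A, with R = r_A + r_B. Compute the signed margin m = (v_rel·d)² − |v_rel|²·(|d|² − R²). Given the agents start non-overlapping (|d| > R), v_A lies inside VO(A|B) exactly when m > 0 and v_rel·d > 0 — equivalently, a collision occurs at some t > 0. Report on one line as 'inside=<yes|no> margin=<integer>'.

d = (5, 2),  |d|² = 29;  R = 2+3 = 5,  c = 29−5² = 4
v_rel = (-1, -7),  |v_rel|² = 50;  v_rel·d = (-1)·(5) + (-7)·(2) = -19
50·t² + 38·t + 4 = 0  ⇒  m = (-19)² − 50·4 = 161
m = 161 > 0,  v_rel·d = -19 < 0  ⇒  outside

inside=no margin=161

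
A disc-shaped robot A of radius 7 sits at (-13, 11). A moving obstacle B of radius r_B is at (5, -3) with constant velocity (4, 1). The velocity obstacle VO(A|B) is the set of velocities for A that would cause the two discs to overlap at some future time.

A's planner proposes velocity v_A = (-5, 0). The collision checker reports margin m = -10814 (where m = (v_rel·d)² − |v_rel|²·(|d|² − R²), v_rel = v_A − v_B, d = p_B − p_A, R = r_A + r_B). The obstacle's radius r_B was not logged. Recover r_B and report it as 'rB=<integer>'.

m = -10814
d = (18, -14);  v_rel = (-9, -1),  |v_rel|² = 82
v_rel×d = (-9)·(-14) − (-1)·(18) = 144
since m = R²·82 − 144²:  R² = (20736 + -10814) / 82 = 121
R = √121 = 11  ⇒  r_B = 11 − 7 = 4

rB=4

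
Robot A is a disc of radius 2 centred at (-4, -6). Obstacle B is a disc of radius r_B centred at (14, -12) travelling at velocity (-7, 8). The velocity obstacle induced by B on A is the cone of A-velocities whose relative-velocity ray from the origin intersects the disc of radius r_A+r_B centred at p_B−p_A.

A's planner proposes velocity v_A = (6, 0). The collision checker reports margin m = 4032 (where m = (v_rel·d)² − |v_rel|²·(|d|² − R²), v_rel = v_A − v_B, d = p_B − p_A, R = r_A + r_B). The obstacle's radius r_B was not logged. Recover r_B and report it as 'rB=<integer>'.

m = 4032
d = (18, -6);  v_rel = (13, -8),  |v_rel|² = 233
v_rel×d = (13)·(-6) − (-8)·(18) = 66
since m = R²·233 − 66²:  R² = (4356 + 4032) / 233 = 36
R = √36 = 6  ⇒  r_B = 6 − 2 = 4

rB=4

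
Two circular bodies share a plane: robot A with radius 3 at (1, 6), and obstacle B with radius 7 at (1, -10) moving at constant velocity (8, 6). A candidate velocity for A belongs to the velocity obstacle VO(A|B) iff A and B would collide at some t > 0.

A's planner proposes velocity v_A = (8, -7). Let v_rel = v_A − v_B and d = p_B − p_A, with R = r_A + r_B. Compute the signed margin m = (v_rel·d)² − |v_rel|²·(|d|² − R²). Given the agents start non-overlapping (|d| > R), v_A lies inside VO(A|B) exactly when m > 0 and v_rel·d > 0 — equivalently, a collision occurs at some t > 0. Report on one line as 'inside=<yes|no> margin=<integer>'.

d = (0, -16),  |d|² = 256;  R = 3+7 = 10,  c = 256−10² = 156
v_rel = (0, -13),  |v_rel|² = 169;  v_rel·d = (0)·(0) + (-13)·(-16) = 208
169·t² − 416·t + 156 = 0  ⇒  m = 208² − 169·156 = 16900
m = 16900 > 0,  v_rel·d = 208 > 0  ⇒  inside

inside=yes margin=16900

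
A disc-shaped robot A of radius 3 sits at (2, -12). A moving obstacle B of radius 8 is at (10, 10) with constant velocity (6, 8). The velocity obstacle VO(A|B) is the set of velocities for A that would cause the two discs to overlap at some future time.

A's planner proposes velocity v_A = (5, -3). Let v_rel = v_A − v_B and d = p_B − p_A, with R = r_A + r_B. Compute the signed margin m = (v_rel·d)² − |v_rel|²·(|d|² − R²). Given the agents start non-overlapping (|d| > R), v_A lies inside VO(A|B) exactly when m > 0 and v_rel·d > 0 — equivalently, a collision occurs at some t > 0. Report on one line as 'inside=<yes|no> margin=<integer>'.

d = (8, 22),  |d|² = 548;  R = 3+8 = 11,  c = 548−11² = 427
v_rel = (-1, -11),  |v_rel|² = 122;  v_rel·d = (-1)·(8) + (-11)·(22) = -250
122·t² + 500·t + 427 = 0  ⇒  m = (-250)² − 122·427 = 10406
m = 10406 > 0,  v_rel·d = -250 < 0  ⇒  outside

inside=no margin=10406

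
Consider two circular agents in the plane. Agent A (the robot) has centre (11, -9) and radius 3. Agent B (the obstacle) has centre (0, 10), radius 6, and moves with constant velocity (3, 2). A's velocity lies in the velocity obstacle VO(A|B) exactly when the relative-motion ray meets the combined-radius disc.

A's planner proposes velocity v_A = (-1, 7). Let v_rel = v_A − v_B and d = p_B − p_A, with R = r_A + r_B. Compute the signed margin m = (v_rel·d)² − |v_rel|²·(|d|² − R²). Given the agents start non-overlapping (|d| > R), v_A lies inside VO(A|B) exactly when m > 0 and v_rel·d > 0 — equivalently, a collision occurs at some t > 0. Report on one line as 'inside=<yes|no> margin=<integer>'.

d = (-11, 19),  |d|² = 482;  R = 3+6 = 9,  c = 482−9² = 401
v_rel = (-4, 5),  |v_rel|² = 41;  v_rel·d = (-4)·(-11) + (5)·(19) = 139
41·t² − 278·t + 401 = 0  ⇒  m = 139² − 41·401 = 2880
m = 2880 > 0,  v_rel·d = 139 > 0  ⇒  inside

inside=yes margin=2880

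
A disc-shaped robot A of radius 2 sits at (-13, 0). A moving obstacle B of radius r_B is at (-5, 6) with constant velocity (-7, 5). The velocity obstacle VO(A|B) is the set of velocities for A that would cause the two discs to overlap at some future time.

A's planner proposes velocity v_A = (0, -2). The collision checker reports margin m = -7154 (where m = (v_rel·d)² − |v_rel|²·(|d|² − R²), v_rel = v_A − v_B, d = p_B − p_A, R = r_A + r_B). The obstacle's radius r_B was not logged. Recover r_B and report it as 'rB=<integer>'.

m = -7154
d = (8, 6);  v_rel = (7, -7),  |v_rel|² = 98
v_rel×d = (7)·(6) − (-7)·(8) = 98
since m = R²·98 − 98²:  R² = (9604 + -7154) / 98 = 25
R = √25 = 5  ⇒  r_B = 5 − 2 = 3

rB=3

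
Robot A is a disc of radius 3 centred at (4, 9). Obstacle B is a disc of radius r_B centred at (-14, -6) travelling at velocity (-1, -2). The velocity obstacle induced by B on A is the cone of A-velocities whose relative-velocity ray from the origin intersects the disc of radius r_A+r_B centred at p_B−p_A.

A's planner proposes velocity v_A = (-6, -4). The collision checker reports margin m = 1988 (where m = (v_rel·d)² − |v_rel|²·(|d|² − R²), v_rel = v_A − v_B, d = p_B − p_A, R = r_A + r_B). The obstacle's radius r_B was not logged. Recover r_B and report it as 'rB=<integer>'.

m = 1988
d = (-18, -15);  v_rel = (-5, -2),  |v_rel|² = 29
v_rel×d = (-5)·(-15) − (-2)·(-18) = 39
since m = R²·29 − 39²:  R² = (1521 + 1988) / 29 = 121
R = √121 = 11  ⇒  r_B = 11 − 3 = 8

rB=8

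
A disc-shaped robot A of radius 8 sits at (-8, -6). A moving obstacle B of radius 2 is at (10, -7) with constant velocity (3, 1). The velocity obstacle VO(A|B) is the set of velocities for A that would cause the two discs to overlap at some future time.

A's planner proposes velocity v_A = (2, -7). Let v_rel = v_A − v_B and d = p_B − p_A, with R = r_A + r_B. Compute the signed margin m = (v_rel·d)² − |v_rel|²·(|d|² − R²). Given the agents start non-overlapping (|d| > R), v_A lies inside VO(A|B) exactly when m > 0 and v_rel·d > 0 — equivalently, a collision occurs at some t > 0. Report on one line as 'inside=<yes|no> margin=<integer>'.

d = (18, -1),  |d|² = 325;  R = 8+2 = 10,  c = 325−10² = 225
v_rel = (-1, -8),  |v_rel|² = 65;  v_rel·d = (-1)·(18) + (-8)·(-1) = -10
65·t² + 20·t + 225 = 0  ⇒  m = (-10)² − 65·225 = -14525
m = -14525 < 0,  v_rel·d = -10 < 0  ⇒  outside

inside=no margin=-14525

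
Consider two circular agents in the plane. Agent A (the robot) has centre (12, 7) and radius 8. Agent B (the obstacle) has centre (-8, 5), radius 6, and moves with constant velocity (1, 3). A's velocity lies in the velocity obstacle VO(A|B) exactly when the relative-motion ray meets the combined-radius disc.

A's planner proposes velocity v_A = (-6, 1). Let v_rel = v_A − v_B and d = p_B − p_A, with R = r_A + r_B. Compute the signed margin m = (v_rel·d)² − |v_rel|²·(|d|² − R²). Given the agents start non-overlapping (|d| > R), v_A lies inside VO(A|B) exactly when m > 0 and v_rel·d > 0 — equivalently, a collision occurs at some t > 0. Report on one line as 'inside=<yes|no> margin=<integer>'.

d = (-20, -2),  |d|² = 404;  R = 8+6 = 14,  c = 404−14² = 208
v_rel = (-7, -2),  |v_rel|² = 53;  v_rel·d = (-7)·(-20) + (-2)·(-2) = 144
53·t² − 288·t + 208 = 0  ⇒  m = 144² − 53·208 = 9712
m = 9712 > 0,  v_rel·d = 144 > 0  ⇒  inside

inside=yes margin=9712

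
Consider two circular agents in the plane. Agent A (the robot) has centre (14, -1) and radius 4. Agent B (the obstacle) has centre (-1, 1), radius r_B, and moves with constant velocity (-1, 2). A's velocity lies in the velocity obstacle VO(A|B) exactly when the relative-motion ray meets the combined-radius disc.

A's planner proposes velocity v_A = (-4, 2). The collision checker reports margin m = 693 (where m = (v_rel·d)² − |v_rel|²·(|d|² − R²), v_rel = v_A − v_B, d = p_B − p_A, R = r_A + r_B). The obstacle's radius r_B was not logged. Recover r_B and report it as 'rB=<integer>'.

m = 693
d = (-15, 2);  v_rel = (-3, 0),  |v_rel|² = 9
v_rel×d = (-3)·(2) − (0)·(-15) = -6
since m = R²·9 − (-6)²:  R² = (36 + 693) / 9 = 81
R = √81 = 9  ⇒  r_B = 9 − 4 = 5

rB=5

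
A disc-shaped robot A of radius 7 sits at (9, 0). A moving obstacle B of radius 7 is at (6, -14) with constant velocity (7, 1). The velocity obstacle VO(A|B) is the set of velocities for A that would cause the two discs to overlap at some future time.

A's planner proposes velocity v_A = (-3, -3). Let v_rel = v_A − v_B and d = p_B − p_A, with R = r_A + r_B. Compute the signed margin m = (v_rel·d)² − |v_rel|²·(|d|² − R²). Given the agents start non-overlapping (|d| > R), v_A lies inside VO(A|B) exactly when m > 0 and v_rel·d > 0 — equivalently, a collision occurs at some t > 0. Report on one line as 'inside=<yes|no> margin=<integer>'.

d = (-3, -14),  |d|² = 205;  R = 7+7 = 14,  c = 205−14² = 9
v_rel = (-10, -4),  |v_rel|² = 116;  v_rel·d = (-10)·(-3) + (-4)·(-14) = 86
116·t² − 172·t + 9 = 0  ⇒  m = 86² − 116·9 = 6352
m = 6352 > 0,  v_rel·d = 86 > 0  ⇒  inside

inside=yes margin=6352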